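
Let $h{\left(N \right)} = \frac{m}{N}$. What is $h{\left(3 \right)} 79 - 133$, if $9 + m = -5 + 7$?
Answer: $- \frac{952}{3} \approx -317.33$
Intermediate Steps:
$m = -7$ ($m = -9 + \left(-5 + 7\right) = -9 + 2 = -7$)
$h{\left(N \right)} = - \frac{7}{N}$
$h{\left(3 \right)} 79 - 133 = - \frac{7}{3} \cdot 79 - 133 = \left(-7\right) \frac{1}{3} \cdot 79 - 133 = \left(- \frac{7}{3}\right) 79 - 133 = - \frac{553}{3} - 133 = - \frac{952}{3}$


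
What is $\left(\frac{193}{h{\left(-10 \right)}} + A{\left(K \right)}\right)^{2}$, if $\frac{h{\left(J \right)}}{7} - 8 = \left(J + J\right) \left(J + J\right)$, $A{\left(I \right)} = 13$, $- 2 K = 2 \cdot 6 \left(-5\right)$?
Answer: $\frac{1392857041}{8156736} \approx 170.76$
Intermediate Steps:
$K = 30$ ($K = - \frac{2 \cdot 6 \left(-5\right)}{2} = - \frac{12 \left(-5\right)}{2} = \left(- \frac{1}{2}\right) \left(-60\right) = 30$)
$h{\left(J \right)} = 56 + 28 J^{2}$ ($h{\left(J \right)} = 56 + 7 \left(J + J\right) \left(J + J\right) = 56 + 7 \cdot 2 J 2 J = 56 + 7 \cdot 4 J^{2} = 56 + 28 J^{2}$)
$\left(\frac{193}{h{\left(-10 \right)}} + A{\left(K \right)}\right)^{2} = \left(\frac{193}{56 + 28 \left(-10\right)^{2}} + 13\right)^{2} = \left(\frac{193}{56 + 28 \cdot 100} + 13\right)^{2} = \left(\frac{193}{56 + 2800} + 13\right)^{2} = \left(\frac{193}{2856} + 13\right)^{2} = \left(\frac{37321}{2856}\right)^{2} = \frac{1392857041}{8156736}$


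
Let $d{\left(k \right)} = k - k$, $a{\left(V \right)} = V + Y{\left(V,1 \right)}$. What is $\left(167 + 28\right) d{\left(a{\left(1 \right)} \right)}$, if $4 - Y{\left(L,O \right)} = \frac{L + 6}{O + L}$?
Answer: $0$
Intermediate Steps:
$Y{\left(L,O \right)} = 4 - \frac{6 + L}{L + O}$ ($Y{\left(L,O \right)} = 4 - \frac{L + 6}{O + L} = 4 - \frac{6 + L}{L + O}$)
$a{\left(V \right)} = V + \frac{-2 + 3 V}{1 + V}$ ($a{\left(V \right)} = V + \frac{-6 + 3 V + 4 \cdot 1}{V + 1} = V + \frac{-6 + 3 V + 4}{1 + V} = V + \frac{-2 + 3 V}{1 + V}$)
$d{\left(k \right)} = 0$
$\left(167 + 28\right) d{\left(a{\left(1 \right)} \right)} = \left(167 + 28\right) 0 = 195 \cdot 0 = 0$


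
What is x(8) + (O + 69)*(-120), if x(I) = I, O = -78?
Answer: 1088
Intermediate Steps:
x(8) + (O + 69)*(-120) = 8 + (-78 + 69)*(-120) = 8 - 9*(-120) = 8 + 1080 = 1088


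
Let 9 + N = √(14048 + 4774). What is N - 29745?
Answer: -29754 + √18822 ≈ -29617.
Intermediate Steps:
N = -9 + √18822 (N = -9 + √(14048 + 4774) = -9 + √18822 ≈ 128.19)
N - 29745 = (-9 + √18822) - 29745 = -29754 + √18822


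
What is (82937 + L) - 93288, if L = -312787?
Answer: -323138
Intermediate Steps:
(82937 + L) - 93288 = (82937 - 312787) - 93288 = -229850 - 93288 = -323138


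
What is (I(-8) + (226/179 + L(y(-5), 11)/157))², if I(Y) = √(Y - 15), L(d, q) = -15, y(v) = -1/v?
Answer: -17089264798/789778609 + 65594*I*√23/28103 ≈ -21.638 + 11.194*I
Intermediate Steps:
I(Y) = √(-15 + Y)
(I(-8) + (226/179 + L(y(-5), 11)/157))² = (√(-15 - 8) + (226/179 - 15/157))² = (√(-23) + (226*(1/179) - 15*1/157))² = (I*√23 + (226/179 - 15/157))² = (I*√23 + 32797/28103)² = (32797/28103 + I*√23)²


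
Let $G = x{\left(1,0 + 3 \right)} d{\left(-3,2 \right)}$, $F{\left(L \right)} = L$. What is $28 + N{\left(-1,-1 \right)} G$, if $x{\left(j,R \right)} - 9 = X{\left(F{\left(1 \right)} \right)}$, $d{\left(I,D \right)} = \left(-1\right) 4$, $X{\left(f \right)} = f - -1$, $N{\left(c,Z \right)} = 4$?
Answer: $-148$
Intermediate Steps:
$X{\left(f \right)} = 1 + f$ ($X{\left(f \right)} = f + 1 = 1 + f$)
$d{\left(I,D \right)} = -4$
$x{\left(j,R \right)} = 11$ ($x{\left(j,R \right)} = 9 + \left(1 + 1\right) = 9 + 2 = 11$)
$G = -44$ ($G = 11 \left(-4\right) = -44$)
$28 + N{\left(-1,-1 \right)} G = 28 + 4 \left(-44\right) = 28 - 176 = -148$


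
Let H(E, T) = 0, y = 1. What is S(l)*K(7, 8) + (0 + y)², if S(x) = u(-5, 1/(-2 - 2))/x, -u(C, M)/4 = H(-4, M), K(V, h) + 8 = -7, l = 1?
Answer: 1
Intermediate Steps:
K(V, h) = -15 (K(V, h) = -8 - 7 = -15)
u(C, M) = 0 (u(C, M) = -4*0 = 0)
S(x) = 0 (S(x) = 0/x = 0)
S(l)*K(7, 8) + (0 + y)² = 0*(-15) + (0 + 1)² = 0 + 1² = 0 + 1 = 1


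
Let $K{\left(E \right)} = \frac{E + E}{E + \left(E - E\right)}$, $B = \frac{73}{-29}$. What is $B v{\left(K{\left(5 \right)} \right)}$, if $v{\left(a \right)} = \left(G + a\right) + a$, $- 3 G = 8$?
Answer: $- \frac{292}{87} \approx -3.3563$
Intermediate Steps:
$G = - \frac{8}{3}$ ($G = \left(- \frac{1}{3}\right) 8 = - \frac{8}{3} \approx -2.6667$)
$B = - \frac{73}{29}$ ($B = 73 \left(- \frac{1}{29}\right) = - \frac{73}{29} \approx -2.5172$)
$K{\left(E \right)} = 2$ ($K{\left(E \right)} = \frac{2 E}{E + 0} = \frac{2 E}{E} = 2$)
$v{\left(a \right)} = - \frac{8}{3} + 2 a$ ($v{\left(a \right)} = \left(- \frac{8}{3} + a\right) + a = - \frac{8}{3} + 2 a$)
$B v{\left(K{\left(5 \right)} \right)} = - \frac{73 \left(- \frac{8}{3} + 2 \cdot 2\right)}{29} = - \frac{73 \left(- \frac{8}{3} + 4\right)}{29} = \left(- \frac{73}{29}\right) \frac{4}{3} = - \frac{292}{87}$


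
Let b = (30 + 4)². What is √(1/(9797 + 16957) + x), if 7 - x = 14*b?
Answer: I*√236308503522/3822 ≈ 127.19*I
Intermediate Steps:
b = 1156 (b = 34² = 1156)
x = -16177 (x = 7 - 14*1156 = 7 - 1*16184 = 7 - 16184 = -16177)
√(1/(9797 + 16957) + x) = √(1/(9797 + 16957) - 16177) = √(1/26754 - 16177) = √(-432799457/26754) = I*√236308503522/3822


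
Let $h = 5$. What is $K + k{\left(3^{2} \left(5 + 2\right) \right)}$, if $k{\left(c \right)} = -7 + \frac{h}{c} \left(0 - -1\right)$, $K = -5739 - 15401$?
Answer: $- \frac{1332256}{63} \approx -21147.0$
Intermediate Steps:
$K = -21140$
$k{\left(c \right)} = -7 + \frac{5}{c}$ ($k{\left(c \right)} = -7 + \frac{5}{c} \left(0 - -1\right) = -7 + \frac{5}{c} \left(0 + 1\right) = -7 + \frac{5}{c} 1 = -7 + \frac{5}{c}$)
$K + k{\left(3^{2} \left(5 + 2\right) \right)} = -21140 - \left(7 - \frac{5}{3^{2} \left(5 + 2\right)}\right) = -21140 - \left(7 - \frac{5}{9 \cdot 7}\right) = -21140 - \left(7 - \frac{5}{63}\right) = -21140 + \left(-7 + 5 \cdot \frac{1}{63}\right) = -21140 + \left(-7 + \frac{5}{63}\right) = -21140 - \frac{436}{63} = - \frac{1332256}{63}$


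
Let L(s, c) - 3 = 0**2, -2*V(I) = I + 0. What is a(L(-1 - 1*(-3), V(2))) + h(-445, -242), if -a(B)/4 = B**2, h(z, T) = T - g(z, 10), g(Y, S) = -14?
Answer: -264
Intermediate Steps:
V(I) = -I/2 (V(I) = -(I + 0)/2 = -I/2)
h(z, T) = 14 + T (h(z, T) = T - 1*(-14) = T + 14 = 14 + T)
L(s, c) = 3 (L(s, c) = 3 + 0**2 = 3 + 0 = 3)
a(B) = -4*B**2
a(L(-1 - 1*(-3), V(2))) + h(-445, -242) = -4*3**2 + (14 - 242) = -4*9 - 228 = -36 - 228 = -264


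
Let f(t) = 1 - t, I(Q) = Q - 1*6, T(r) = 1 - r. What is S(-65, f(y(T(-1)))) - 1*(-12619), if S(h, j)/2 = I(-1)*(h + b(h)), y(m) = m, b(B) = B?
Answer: 14439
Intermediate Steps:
I(Q) = -6 + Q (I(Q) = Q - 6 = -6 + Q)
S(h, j) = -28*h (S(h, j) = 2*((-6 - 1)*(h + h)) = 2*(-14*h) = -28*h)
S(-65, f(y(T(-1)))) - 1*(-12619) = -28*(-65) - 1*(-12619) = 1820 + 12619 = 14439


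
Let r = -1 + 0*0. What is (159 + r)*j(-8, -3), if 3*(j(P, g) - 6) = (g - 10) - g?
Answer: 1264/3 ≈ 421.33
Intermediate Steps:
r = -1 (r = -1 + 0 = -1)
j(P, g) = 8/3 (j(P, g) = 6 + ((g - 10) - g)/3 = 6 + ((-10 + g) - g)/3 = 6 + (⅓)*(-10) = 6 - 10/3 = 8/3)
(159 + r)*j(-8, -3) = (159 - 1)*(8/3) = 158*(8/3) = 1264/3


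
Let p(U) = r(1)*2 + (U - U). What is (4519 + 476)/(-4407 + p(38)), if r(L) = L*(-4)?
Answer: -999/883 ≈ -1.1314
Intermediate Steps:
r(L) = -4*L
p(U) = -8 (p(U) = -4*1*2 + (U - U) = -4*2 + 0 = -8 + 0 = -8)
(4519 + 476)/(-4407 + p(38)) = (4519 + 476)/(-4407 - 8) = 4995/(-4415) = 4995*(-1/4415) = -999/883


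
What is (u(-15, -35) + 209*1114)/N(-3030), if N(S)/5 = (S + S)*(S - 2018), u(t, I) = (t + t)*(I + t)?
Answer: 117163/76477200 ≈ 0.0015320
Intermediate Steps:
u(t, I) = 2*t*(I + t) (u(t, I) = (2*t)*(I + t) = 2*t*(I + t))
N(S) = 10*S*(-2018 + S) (N(S) = 5*((S + S)*(S - 2018)) = 5*((2*S)*(-2018 + S)) = 5*(2*S*(-2018 + S)) = 10*S*(-2018 + S))
(u(-15, -35) + 209*1114)/N(-3030) = (2*(-15)*(-35 - 15) + 209*1114)/((10*(-3030)*(-2018 - 3030))) = (2*(-15)*(-50) + 232826)/((10*(-3030)*(-5048))) = (1500 + 232826)/152954400 = 234326*(1/152954400) = 117163/76477200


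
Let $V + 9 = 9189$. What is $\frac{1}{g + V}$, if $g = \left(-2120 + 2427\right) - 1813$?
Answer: $\frac{1}{7674} \approx 0.00013031$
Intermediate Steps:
$V = 9180$ ($V = -9 + 9189 = 9180$)
$g = -1506$ ($g = 307 - 1813 = -1506$)
$\frac{1}{g + V} = \frac{1}{-1506 + 9180} = \frac{1}{7674}$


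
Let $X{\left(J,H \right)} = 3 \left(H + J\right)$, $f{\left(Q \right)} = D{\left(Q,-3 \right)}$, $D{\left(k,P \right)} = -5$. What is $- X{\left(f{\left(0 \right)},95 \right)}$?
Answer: $-270$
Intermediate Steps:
$f{\left(Q \right)} = -5$
$X{\left(J,H \right)} = 3 H + 3 J$
$- X{\left(f{\left(0 \right)},95 \right)} = - (3 \cdot 95 + 3 \left(-5\right)) = - (285 - 15) = \left(-1\right) 270 = -270$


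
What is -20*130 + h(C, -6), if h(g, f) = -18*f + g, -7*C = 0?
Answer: -2492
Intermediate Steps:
C = 0 (C = -1/7*0 = 0)
h(g, f) = g - 18*f
-20*130 + h(C, -6) = -20*130 + (0 - 18*(-6)) = -2600 + (0 + 108) = -2600 + 108 = -2492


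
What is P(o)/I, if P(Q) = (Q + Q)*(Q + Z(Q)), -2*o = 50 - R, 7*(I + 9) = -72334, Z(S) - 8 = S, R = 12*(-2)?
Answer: -34188/72397 ≈ -0.47223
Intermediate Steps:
R = -24
Z(S) = 8 + S
I = -72397/7 (I = -9 + (⅐)*(-72334) = -9 - 72334/7 = -72397/7 ≈ -10342.)
o = -37 (o = -(50 - 1*(-24))/2 = -(50 + 24)/2 = -½*74 = -37)
P(Q) = 2*Q*(8 + 2*Q) (P(Q) = (Q + Q)*(Q + (8 + Q)) = (2*Q)*(8 + 2*Q) = 2*Q*(8 + 2*Q))
P(o)/I = (4*(-37)*(4 - 37))/(-72397/7) = (4*(-37)*(-33))*(-7/72397) = 4884*(-7/72397) = -34188/72397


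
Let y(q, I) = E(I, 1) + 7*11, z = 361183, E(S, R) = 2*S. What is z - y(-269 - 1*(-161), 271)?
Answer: 360564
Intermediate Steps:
y(q, I) = 77 + 2*I (y(q, I) = 2*I + 7*11 = 2*I + 77 = 77 + 2*I)
z - y(-269 - 1*(-161), 271) = 361183 - (77 + 2*271) = 361183 - (77 + 542) = 361183 - 1*619 = 361183 - 619 = 360564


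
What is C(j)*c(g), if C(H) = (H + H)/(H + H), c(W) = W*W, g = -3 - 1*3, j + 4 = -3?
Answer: 36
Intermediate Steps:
j = -7 (j = -4 - 3 = -7)
g = -6 (g = -3 - 3 = -6)
c(W) = W²
C(H) = 1 (C(H) = (2*H)/((2*H)) = (2*H)*(1/(2*H)) = 1)
C(j)*c(g) = 1*(-6)² = 1*36 = 36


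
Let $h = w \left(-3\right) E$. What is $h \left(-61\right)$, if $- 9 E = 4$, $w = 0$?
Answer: $0$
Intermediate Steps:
$E = - \frac{4}{9}$ ($E = \left(- \frac{1}{9}\right) 4 = - \frac{4}{9} \approx -0.44444$)
$h = 0$ ($h = 0 \left(-3\right) \left(- \frac{4}{9}\right) = 0 \left(- \frac{4}{9}\right) = 0$)
$h \left(-61\right) = 0 \left(-61\right) = 0$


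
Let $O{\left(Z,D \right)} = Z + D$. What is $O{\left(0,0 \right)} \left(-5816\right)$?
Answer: $0$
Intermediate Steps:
$O{\left(Z,D \right)} = D + Z$
$O{\left(0,0 \right)} \left(-5816\right) = \left(0 + 0\right) \left(-5816\right) = 0 \left(-5816\right) = 0$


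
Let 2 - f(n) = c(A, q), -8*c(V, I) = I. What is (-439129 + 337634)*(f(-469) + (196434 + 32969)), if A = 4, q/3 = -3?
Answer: -186266770345/8 ≈ -2.3283e+10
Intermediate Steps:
q = -9 (q = 3*(-3) = -9)
c(V, I) = -I/8
f(n) = 7/8 (f(n) = 2 - (-1)*(-9)/8 = 2 - 1*9/8 = 2 - 9/8 = 7/8)
(-439129 + 337634)*(f(-469) + (196434 + 32969)) = (-439129 + 337634)*(7/8 + (196434 + 32969)) = -101495*(7/8 + 229403) = -101495*1835231/8 = -186266770345/8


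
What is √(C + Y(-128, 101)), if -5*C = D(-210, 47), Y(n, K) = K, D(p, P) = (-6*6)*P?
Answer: 13*√65/5 ≈ 20.962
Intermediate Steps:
D(p, P) = -36*P
C = 1692/5 (C = -(-36)*47/5 = -⅕*(-1692) = 1692/5 ≈ 338.40)
√(C + Y(-128, 101)) = √(1692/5 + 101) = √(2197/5) = 13*√65/5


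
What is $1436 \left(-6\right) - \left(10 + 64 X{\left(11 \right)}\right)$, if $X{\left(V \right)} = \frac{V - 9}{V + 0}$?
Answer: $- \frac{95014}{11} \approx -8637.6$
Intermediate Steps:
$X{\left(V \right)} = \frac{-9 + V}{V}$
$1436 \left(-6\right) - \left(10 + 64 X{\left(11 \right)}\right) = 1436 \left(-6\right) - \left(10 + 64 \frac{-9 + 11}{11}\right) = -8616 - \left(10 + 64 \cdot \frac{1}{11} \cdot 2\right) = -8616 - \frac{238}{11} = - \frac{95014}{11}$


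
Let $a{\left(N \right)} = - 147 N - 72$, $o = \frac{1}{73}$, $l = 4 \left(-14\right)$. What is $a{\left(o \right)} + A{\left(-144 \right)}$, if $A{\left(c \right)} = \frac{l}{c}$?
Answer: $- \frac{96743}{1314} \approx -73.625$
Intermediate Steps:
$l = -56$
$o = \frac{1}{73} \approx 0.013699$
$A{\left(c \right)} = - \frac{56}{c}$
$a{\left(N \right)} = -72 - 147 N$
$a{\left(o \right)} + A{\left(-144 \right)} = \left(-72 - \frac{147}{73}\right) - \frac{56}{-144} = \left(-72 - \frac{147}{73}\right) - - \frac{7}{18} = - \frac{5403}{73} + \frac{7}{18} = - \frac{96743}{1314}$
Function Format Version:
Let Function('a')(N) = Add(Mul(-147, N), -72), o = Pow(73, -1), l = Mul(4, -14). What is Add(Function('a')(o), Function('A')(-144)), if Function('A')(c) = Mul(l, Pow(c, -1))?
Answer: Rational(-96743, 1314) ≈ -73.625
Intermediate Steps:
l = -56
o = Rational(1, 73) ≈ 0.013699
Function('A')(c) = Mul(-56, Pow(c, -1))
Function('a')(N) = Add(-72, Mul(-147, N))
Add(Function('a')(o), Function('A')(-144)) = Add(Add(-72, Mul(-147, Rational(1, 73))), Mul(-56, Pow(-144, -1))) = Add(Add(-72, Rational(-147, 73)), Mul(-56, Rational(-1, 144))) = Add(Rational(-5403, 73), Rational(7, 18)) = Rational(-96743, 1314)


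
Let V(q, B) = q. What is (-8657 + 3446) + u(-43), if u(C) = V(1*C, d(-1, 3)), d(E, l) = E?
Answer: -5254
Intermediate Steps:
u(C) = C (u(C) = 1*C = C)
(-8657 + 3446) + u(-43) = (-8657 + 3446) - 43 = -5211 - 43 = -5254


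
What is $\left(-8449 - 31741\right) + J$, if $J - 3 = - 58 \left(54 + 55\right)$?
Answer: $-46509$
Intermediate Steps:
$J = -6319$ ($J = 3 - 58 \left(54 + 55\right) = 3 - 6322 = -6319$)
$\left(-8449 - 31741\right) + J = \left(-8449 - 31741\right) - 6319 = -40190 - 6319 = -46509$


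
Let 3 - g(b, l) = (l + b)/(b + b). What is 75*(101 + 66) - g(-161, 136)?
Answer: 4032109/322 ≈ 12522.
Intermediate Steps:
g(b, l) = 3 - (b + l)/(2*b) (g(b, l) = 3 - (l + b)/(b + b) = 3 - (b + l)/(2*b))
75*(101 + 66) - g(-161, 136) = 75*(101 + 66) - (-1*136 + 5*(-161))/(2*(-161)) = 75*167 - (-1)*(-136 - 805)/(2*161) = 12525 - (-1)*(-941)/(2*161) = 12525 - 1*941/322 = 12525 - 941/322 = 4032109/322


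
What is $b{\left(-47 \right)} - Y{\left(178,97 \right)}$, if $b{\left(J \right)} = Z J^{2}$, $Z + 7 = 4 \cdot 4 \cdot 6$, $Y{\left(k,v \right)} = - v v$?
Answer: $206010$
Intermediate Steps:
$Y{\left(k,v \right)} = - v^{2}$
$Z = 89$ ($Z = -7 + 4 \cdot 4 \cdot 6 = -7 + 16 \cdot 6 = -7 + 96 = 89$)
$b{\left(J \right)} = 89 J^{2}$
$b{\left(-47 \right)} - Y{\left(178,97 \right)} = 89 \left(-47\right)^{2} - - 97^{2} = 89 \cdot 2209 - \left(-1\right) 9409 = 196601 - -9409 = 196601 + 9409 = 206010$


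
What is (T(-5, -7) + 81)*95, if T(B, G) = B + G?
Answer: 6555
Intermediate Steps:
(T(-5, -7) + 81)*95 = ((-5 - 7) + 81)*95 = (-12 + 81)*95 = 69*95 = 6555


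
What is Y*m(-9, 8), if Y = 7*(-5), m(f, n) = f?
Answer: 315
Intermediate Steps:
Y = -35
Y*m(-9, 8) = -35*(-9) = 315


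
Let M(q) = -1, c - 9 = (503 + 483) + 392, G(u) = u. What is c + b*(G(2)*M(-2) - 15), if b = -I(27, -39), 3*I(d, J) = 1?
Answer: 4178/3 ≈ 1392.7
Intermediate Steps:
I(d, J) = ⅓ (I(d, J) = (⅓)*1 = ⅓)
c = 1387 (c = 9 + ((503 + 483) + 392) = 9 + (986 + 392) = 9 + 1378 = 1387)
b = -⅓ (b = -1*⅓ = -⅓ ≈ -0.33333)
c + b*(G(2)*M(-2) - 15) = 1387 - (2*(-1) - 15)/3 = 1387 - (-2 - 15)/3 = 1387 - ⅓*(-17) = 1387 + 17/3 = 4178/3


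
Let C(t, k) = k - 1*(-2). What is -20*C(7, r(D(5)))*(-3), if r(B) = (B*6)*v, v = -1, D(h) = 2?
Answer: -600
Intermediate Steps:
r(B) = -6*B (r(B) = (B*6)*(-1) = (6*B)*(-1) = -6*B)
C(t, k) = 2 + k (C(t, k) = k + 2 = 2 + k)
-20*C(7, r(D(5)))*(-3) = -20*(2 - 6*2)*(-3) = -20*(2 - 12)*(-3) = -20*(-10)*(-3) = 200*(-3) = -600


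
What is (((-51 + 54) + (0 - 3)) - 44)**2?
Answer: 1936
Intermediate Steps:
(((-51 + 54) + (0 - 3)) - 44)**2 = ((3 - 3) - 44)**2 = (0 - 44)**2 = (-44)**2 = 1936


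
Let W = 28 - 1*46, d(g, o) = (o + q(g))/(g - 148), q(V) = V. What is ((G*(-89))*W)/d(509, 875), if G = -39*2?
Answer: -11277279/346 ≈ -32593.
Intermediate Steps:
d(g, o) = (g + o)/(-148 + g) (d(g, o) = (o + g)/(g - 148) = (g + o)/(-148 + g))
W = -18 (W = 28 - 46 = -18)
G = -78
((G*(-89))*W)/d(509, 875) = (-78*(-89)*(-18))/(((509 + 875)/(-148 + 509))) = (6942*(-18))/((1384/361)) = -124956/((1/361)*1384) = -124956/1384/361 = -124956*361/1384 = -11277279/346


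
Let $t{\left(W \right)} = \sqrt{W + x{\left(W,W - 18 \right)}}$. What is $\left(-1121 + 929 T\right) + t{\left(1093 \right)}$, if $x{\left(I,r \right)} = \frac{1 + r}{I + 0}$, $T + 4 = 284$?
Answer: $258999 + \frac{5 \sqrt{52277097}}{1093} \approx 2.5903 \cdot 10^{5}$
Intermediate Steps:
$T = 280$ ($T = -4 + 284 = 280$)
$x{\left(I,r \right)} = \frac{1 + r}{I}$
$t{\left(W \right)} = \sqrt{W + \frac{-17 + W}{W}}$ ($t{\left(W \right)} = \sqrt{W + \frac{1 + \left(W - 18\right)}{W}} = \sqrt{W + \frac{1 + \left(-18 + W\right)}{W}} = \sqrt{W + \frac{-17 + W}{W}}$)
$\left(-1121 + 929 T\right) + t{\left(1093 \right)} = \left(-1121 + 929 \cdot 280\right) + \sqrt{1 + 1093 - \frac{17}{1093}} = \left(-1121 + 260120\right) + \sqrt{1 + 1093 - \frac{17}{1093}} = 258999 + \sqrt{1 + 1093 - \frac{17}{1093}} = 258999 + \sqrt{\frac{1195725}{1093}} = 258999 + \frac{5 \sqrt{52277097}}{1093}$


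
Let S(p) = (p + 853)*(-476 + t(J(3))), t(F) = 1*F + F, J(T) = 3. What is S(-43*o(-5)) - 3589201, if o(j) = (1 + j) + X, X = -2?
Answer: -4111371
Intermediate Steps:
o(j) = -1 + j (o(j) = (1 + j) - 2 = -1 + j)
t(F) = 2*F (t(F) = F + F = 2*F)
S(p) = -400910 - 470*p (S(p) = (p + 853)*(-476 + 2*3) = (853 + p)*(-476 + 6) = (853 + p)*(-470) = -400910 - 470*p)
S(-43*o(-5)) - 3589201 = (-400910 - (-20210)*(-1 - 5)) - 3589201 = (-400910 - (-20210)*(-6)) - 3589201 = (-400910 - 470*258) - 3589201 = (-400910 - 121260) - 3589201 = -522170 - 3589201 = -4111371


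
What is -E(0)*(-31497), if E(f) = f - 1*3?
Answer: -94491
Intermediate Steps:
E(f) = -3 + f (E(f) = f - 3 = -3 + f)
-E(0)*(-31497) = -(-3 + 0)*(-31497) = -(-3)*(-31497) = -1*94491 = -94491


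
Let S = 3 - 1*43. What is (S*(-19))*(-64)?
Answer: -48640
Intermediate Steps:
S = -40 (S = 3 - 43 = -40)
(S*(-19))*(-64) = -40*(-19)*(-64) = 760*(-64) = -48640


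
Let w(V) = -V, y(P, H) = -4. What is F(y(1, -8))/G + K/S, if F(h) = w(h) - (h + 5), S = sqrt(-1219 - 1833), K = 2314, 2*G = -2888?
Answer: -3/1444 - 1157*I*sqrt(763)/763 ≈ -0.0020776 - 41.886*I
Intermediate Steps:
G = -1444 (G = (1/2)*(-2888) = -1444)
S = 2*I*sqrt(763) (S = sqrt(-3052) = 2*I*sqrt(763) ≈ 55.245*I)
F(h) = -5 - 2*h (F(h) = -h - (h + 5) = -h - (5 + h) = -h + (-5 - h) = -5 - 2*h)
F(y(1, -8))/G + K/S = (-5 - 2*(-4))/(-1444) + 2314/((2*I*sqrt(763))) = (-5 + 8)*(-1/1444) + 2314*(-I*sqrt(763)/1526) = 3*(-1/1444) - 1157*I*sqrt(763)/763 = -3/1444 - 1157*I*sqrt(763)/763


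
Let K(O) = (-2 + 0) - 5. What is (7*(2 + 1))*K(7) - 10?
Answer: -157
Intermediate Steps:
K(O) = -7 (K(O) = -2 - 5 = -7)
(7*(2 + 1))*K(7) - 10 = (7*(2 + 1))*(-7) - 10 = (7*3)*(-7) - 10 = 21*(-7) - 10 = -147 - 10 = -157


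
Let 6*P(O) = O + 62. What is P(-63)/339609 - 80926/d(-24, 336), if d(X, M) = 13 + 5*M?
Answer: -164899189297/3449748222 ≈ -47.800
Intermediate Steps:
P(O) = 31/3 + O/6 (P(O) = (O + 62)/6 = (62 + O)/6 = 31/3 + O/6)
P(-63)/339609 - 80926/d(-24, 336) = (31/3 + (⅙)*(-63))/339609 - 80926/(13 + 5*336) = (31/3 - 21/2)*(1/339609) - 80926/(13 + 1680) = -⅙*1/339609 - 80926/1693 = -1/2037654 - 80926*1/1693 = -1/2037654 - 80926/1693 = -164899189297/3449748222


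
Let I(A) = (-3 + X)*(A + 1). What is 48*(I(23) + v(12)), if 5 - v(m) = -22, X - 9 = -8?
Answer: -1008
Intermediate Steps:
X = 1 (X = 9 - 8 = 1)
v(m) = 27 (v(m) = 5 - 1*(-22) = 5 + 22 = 27)
I(A) = -2 - 2*A (I(A) = (-3 + 1)*(A + 1) = -2*(1 + A) = -2 - 2*A)
48*(I(23) + v(12)) = 48*((-2 - 2*23) + 27) = 48*((-2 - 46) + 27) = 48*(-48 + 27) = 48*(-21) = -1008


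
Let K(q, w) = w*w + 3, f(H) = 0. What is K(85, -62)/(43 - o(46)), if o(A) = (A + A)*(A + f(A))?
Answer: -3847/4189 ≈ -0.91836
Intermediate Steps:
K(q, w) = 3 + w² (K(q, w) = w² + 3 = 3 + w²)
o(A) = 2*A² (o(A) = (A + A)*(A + 0) = (2*A)*A = 2*A²)
K(85, -62)/(43 - o(46)) = (3 + (-62)²)/(43 - 2*46²) = (3 + 3844)/(43 - 2*2116) = 3847/(43 - 1*4232) = 3847/(43 - 4232) = 3847/(-4189) = 3847*(-1/4189) = -3847/4189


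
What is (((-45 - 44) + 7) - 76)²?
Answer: 24964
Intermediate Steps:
(((-45 - 44) + 7) - 76)² = ((-89 + 7) - 76)² = (-82 - 76)² = (-158)² = 24964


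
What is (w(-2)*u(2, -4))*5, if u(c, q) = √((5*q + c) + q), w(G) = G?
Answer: -10*I*√22 ≈ -46.904*I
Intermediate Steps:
u(c, q) = √(c + 6*q) (u(c, q) = √((c + 5*q) + q) = √(c + 6*q))
(w(-2)*u(2, -4))*5 = -2*√(2 + 6*(-4))*5 = -2*√(2 - 24)*5 = -2*I*√22*5 = -10*I*√22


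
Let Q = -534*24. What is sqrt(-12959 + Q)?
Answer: 5*I*sqrt(1031) ≈ 160.55*I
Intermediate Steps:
Q = -12816
sqrt(-12959 + Q) = sqrt(-12959 - 12816) = sqrt(-25775) = 5*I*sqrt(1031)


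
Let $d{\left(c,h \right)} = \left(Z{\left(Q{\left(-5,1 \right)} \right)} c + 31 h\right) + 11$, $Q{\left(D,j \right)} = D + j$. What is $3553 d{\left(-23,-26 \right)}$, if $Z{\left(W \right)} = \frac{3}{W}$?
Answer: $- \frac{11053383}{4} \approx -2.7633 \cdot 10^{6}$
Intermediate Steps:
$d{\left(c,h \right)} = 11 + 31 h - \frac{3 c}{4}$ ($d{\left(c,h \right)} = \left(\frac{3}{-5 + 1} c + 31 h\right) + 11 = \left(\frac{3}{-4} c + 31 h\right) + 11 = \left(3 \left(- \frac{1}{4}\right) c + 31 h\right) + 11 = \left(- \frac{3 c}{4} + 31 h\right) + 11 = \left(31 h - \frac{3 c}{4}\right) + 11 = 11 + 31 h - \frac{3 c}{4}$)
$3553 d{\left(-23,-26 \right)} = 3553 \left(11 + 31 \left(-26\right) - - \frac{69}{4}\right) = 3553 \left(11 - 806 + \frac{69}{4}\right) = 3553 \left(- \frac{3111}{4}\right) = - \frac{11053383}{4}$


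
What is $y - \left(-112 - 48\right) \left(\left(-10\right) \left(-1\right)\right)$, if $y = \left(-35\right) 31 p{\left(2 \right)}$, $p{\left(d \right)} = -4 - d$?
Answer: $8110$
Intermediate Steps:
$y = 6510$ ($y = \left(-35\right) 31 \left(-4 - 2\right) = - 1085 \left(-4 - 2\right) = \left(-1085\right) \left(-6\right) = 6510$)
$y - \left(-112 - 48\right) \left(\left(-10\right) \left(-1\right)\right) = 6510 - \left(-112 - 48\right) \left(\left(-10\right) \left(-1\right)\right) = 6510 - \left(-160\right) 10 = 6510 - -1600 = 6510 + 1600 = 8110$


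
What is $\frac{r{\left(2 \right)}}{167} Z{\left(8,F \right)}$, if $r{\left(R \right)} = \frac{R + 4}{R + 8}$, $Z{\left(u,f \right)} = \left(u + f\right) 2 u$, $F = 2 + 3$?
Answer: $\frac{624}{835} \approx 0.7473$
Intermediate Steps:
$F = 5$
$Z{\left(u,f \right)} = 2 u \left(f + u\right)$ ($Z{\left(u,f \right)} = \left(f + u\right) 2 u = 2 u \left(f + u\right)$)
$r{\left(R \right)} = \frac{4 + R}{8 + R}$
$\frac{r{\left(2 \right)}}{167} Z{\left(8,F \right)} = \frac{\frac{1}{8 + 2} \left(4 + 2\right)}{167} \cdot 2 \cdot 8 \left(5 + 8\right) = \frac{\frac{1}{10} \cdot 6}{167} \cdot 2 \cdot 8 \cdot 13 = \frac{\frac{1}{10} \cdot 6}{167} \cdot 208 = \frac{1}{167} \cdot \frac{3}{5} \cdot 208 = \frac{3}{835} \cdot 208 = \frac{624}{835}$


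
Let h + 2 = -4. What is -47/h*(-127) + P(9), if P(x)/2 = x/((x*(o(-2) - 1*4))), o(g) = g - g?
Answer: -2986/3 ≈ -995.33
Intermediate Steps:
o(g) = 0
h = -6 (h = -2 - 4 = -6)
P(x) = -½ (P(x) = 2*(x/((x*(0 - 1*4)))) = 2*(x/((x*(0 - 4)))) = 2*(x/((x*(-4)))) = 2*(x/((-4*x))) = 2*(x*(-1/(4*x))) = 2*(-¼) = -½)
-47/h*(-127) + P(9) = -47/(-6)*(-127) - ½ = -47*(-⅙)*(-127) - ½ = (47/6)*(-127) - ½ = -5969/6 - ½ = -2986/3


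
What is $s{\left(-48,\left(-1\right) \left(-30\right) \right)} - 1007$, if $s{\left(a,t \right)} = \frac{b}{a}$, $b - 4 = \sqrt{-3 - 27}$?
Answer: $- \frac{12085}{12} - \frac{i \sqrt{30}}{48} \approx -1007.1 - 0.11411 i$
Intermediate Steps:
$b = 4 + i \sqrt{30}$ ($b = 4 + \sqrt{-3 - 27} = 4 + \sqrt{-30} = 4 + i \sqrt{30} \approx 4.0 + 5.4772 i$)
$s{\left(a,t \right)} = \frac{4 + i \sqrt{30}}{a}$
$s{\left(-48,\left(-1\right) \left(-30\right) \right)} - 1007 = \frac{4 + i \sqrt{30}}{-48} - 1007 = - \frac{4 + i \sqrt{30}}{48} - 1007 = \left(- \frac{1}{12} - \frac{i \sqrt{30}}{48}\right) - 1007 = - \frac{12085}{12} - \frac{i \sqrt{30}}{48}$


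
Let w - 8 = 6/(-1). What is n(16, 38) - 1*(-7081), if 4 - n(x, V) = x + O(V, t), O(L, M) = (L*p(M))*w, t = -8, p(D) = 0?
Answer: 7069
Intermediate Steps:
w = 2 (w = 8 + 6/(-1) = 8 + 6*(-1) = 8 - 6 = 2)
O(L, M) = 0 (O(L, M) = (L*0)*2 = 0*2 = 0)
n(x, V) = 4 - x (n(x, V) = 4 - (x + 0) = 4 - x)
n(16, 38) - 1*(-7081) = (4 - 1*16) - 1*(-7081) = (4 - 16) + 7081 = -12 + 7081 = 7069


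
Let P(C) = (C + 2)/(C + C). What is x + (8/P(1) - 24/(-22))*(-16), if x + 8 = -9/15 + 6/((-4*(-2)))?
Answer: -73021/660 ≈ -110.64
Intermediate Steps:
P(C) = (2 + C)/(2*C) (P(C) = (2 + C)/((2*C)) = (2 + C)*(1/(2*C)) = (2 + C)/(2*C))
x = -157/20 (x = -8 + (-9/15 + 6/((-4*(-2)))) = -8 + (-9*1/15 + 6/8) = -8 + (-3/5 + 6*(1/8)) = -8 + (-3/5 + 3/4) = -8 + 3/20 = -157/20 ≈ -7.8500)
x + (8/P(1) - 24/(-22))*(-16) = -157/20 + (8/(((1/2)*(2 + 1)/1)) - 24/(-22))*(-16) = -157/20 + (8/(((1/2)*1*3)) - 24*(-1/22))*(-16) = -157/20 + (8/(3/2) + 12/11)*(-16) = -157/20 + (8*(2/3) + 12/11)*(-16) = -157/20 + (16/3 + 12/11)*(-16) = -157/20 + (212/33)*(-16) = -157/20 - 3392/33 = -73021/660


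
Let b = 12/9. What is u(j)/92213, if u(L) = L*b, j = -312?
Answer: -416/92213 ≈ -0.0045113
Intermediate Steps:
b = 4/3 (b = 12*(⅑) = 4/3 ≈ 1.3333)
u(L) = 4*L/3 (u(L) = L*(4/3) = 4*L/3)
u(j)/92213 = ((4/3)*(-312))/92213 = -416*1/92213 = -416/92213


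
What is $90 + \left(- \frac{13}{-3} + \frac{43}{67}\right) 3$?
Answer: $\frac{7030}{67} \approx 104.93$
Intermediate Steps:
$90 + \left(- \frac{13}{-3} + \frac{43}{67}\right) 3 = 90 + \left(\left(-13\right) \left(- \frac{1}{3}\right) + 43 \cdot \frac{1}{67}\right) 3 = 90 + \left(\frac{13}{3} + \frac{43}{67}\right) 3 = 90 + \frac{1000}{201} \cdot 3 = 90 + \frac{1000}{67} = \frac{7030}{67}$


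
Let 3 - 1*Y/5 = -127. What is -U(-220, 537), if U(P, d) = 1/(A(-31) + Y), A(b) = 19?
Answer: -1/669 ≈ -0.0014948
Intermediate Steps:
Y = 650 (Y = 15 - 5*(-127) = 15 + 635 = 650)
U(P, d) = 1/669 (U(P, d) = 1/(19 + 650) = 1/669)
-U(-220, 537) = -1*1/669 = -1/669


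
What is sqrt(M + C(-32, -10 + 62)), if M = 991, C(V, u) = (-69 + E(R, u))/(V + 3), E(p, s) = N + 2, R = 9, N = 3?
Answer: sqrt(835287)/29 ≈ 31.515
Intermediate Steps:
E(p, s) = 5 (E(p, s) = 3 + 2 = 5)
C(V, u) = -64/(3 + V) (C(V, u) = (-69 + 5)/(V + 3) = -64/(3 + V))
sqrt(M + C(-32, -10 + 62)) = sqrt(991 - 64/(3 - 32)) = sqrt(991 - 64/(-29)) = sqrt(991 - 64*(-1/29)) = sqrt(991 + 64/29) = sqrt(28803/29) = sqrt(835287)/29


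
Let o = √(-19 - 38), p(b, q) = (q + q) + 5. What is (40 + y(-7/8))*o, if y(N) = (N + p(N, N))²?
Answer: 2921*I*√57/64 ≈ 344.58*I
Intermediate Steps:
p(b, q) = 5 + 2*q (p(b, q) = 2*q + 5 = 5 + 2*q)
o = I*√57 (o = √(-57) = I*√57 ≈ 7.5498*I)
y(N) = (5 + 3*N)² (y(N) = (N + (5 + 2*N))² = (5 + 3*N)²)
(40 + y(-7/8))*o = (40 + (5 + 3*(-7/8))²)*(I*√57) = (40 + (5 - 21/8)²)*(I*√57) = (40 + (19/8)²)*(I*√57) = (40 + 361/64)*(I*√57) = 2921*(I*√57)/64 = 2921*I*√57/64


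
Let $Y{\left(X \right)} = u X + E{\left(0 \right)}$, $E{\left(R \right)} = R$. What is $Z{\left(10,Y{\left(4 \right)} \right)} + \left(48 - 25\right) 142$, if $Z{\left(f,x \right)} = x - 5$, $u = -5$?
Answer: $3241$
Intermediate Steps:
$Y{\left(X \right)} = - 5 X$ ($Y{\left(X \right)} = - 5 X + 0 = - 5 X$)
$Z{\left(f,x \right)} = -5 + x$
$Z{\left(10,Y{\left(4 \right)} \right)} + \left(48 - 25\right) 142 = \left(-5 - 20\right) + \left(48 - 25\right) 142 = -25 + 23 \cdot 142 = -25 + 3266 = 3241$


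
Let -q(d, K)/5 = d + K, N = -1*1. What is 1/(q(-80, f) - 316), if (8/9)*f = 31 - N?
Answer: -1/96 ≈ -0.010417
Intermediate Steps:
N = -1
f = 36 (f = 9*(31 - 1*(-1))/8 = 9*(31 + 1)/8 = (9/8)*32 = 36)
q(d, K) = -5*K - 5*d (q(d, K) = -5*(d + K) = -5*(K + d) = -5*K - 5*d)
1/(q(-80, f) - 316) = 1/((-5*36 - 5*(-80)) - 316) = 1/((-180 + 400) - 316) = 1/(220 - 316) = 1/(-96) = -1/96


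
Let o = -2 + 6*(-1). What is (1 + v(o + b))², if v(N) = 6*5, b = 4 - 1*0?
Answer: 961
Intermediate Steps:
b = 4 (b = 4 + 0 = 4)
o = -8 (o = -2 - 6 = -8)
v(N) = 30
(1 + v(o + b))² = (1 + 30)² = 31² = 961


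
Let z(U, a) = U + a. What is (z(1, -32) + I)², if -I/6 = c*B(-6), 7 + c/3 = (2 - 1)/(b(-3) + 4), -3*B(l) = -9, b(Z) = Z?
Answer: 85849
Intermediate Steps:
B(l) = 3 (B(l) = -⅓*(-9) = 3)
c = -18 (c = -21 + 3*((2 - 1)/(-3 + 4)) = -21 + 3*(1/1) = -21 + 3*(1*1) = -21 + 3*1 = -21 + 3 = -18)
I = 324 (I = -(-108)*3 = -6*(-54) = 324)
(z(1, -32) + I)² = ((1 - 32) + 324)² = (-31 + 324)² = 293² = 85849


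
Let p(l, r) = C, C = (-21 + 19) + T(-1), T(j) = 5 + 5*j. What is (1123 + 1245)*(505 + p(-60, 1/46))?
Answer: 1191104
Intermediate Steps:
C = -2 (C = (-21 + 19) + (5 + 5*(-1)) = -2 + (5 - 5) = -2 + 0 = -2)
p(l, r) = -2
(1123 + 1245)*(505 + p(-60, 1/46)) = (1123 + 1245)*(505 - 2) = 2368*503 = 1191104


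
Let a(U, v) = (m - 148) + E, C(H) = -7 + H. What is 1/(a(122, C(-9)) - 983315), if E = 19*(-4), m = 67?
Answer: -1/983472 ≈ -1.0168e-6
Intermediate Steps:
E = -76
a(U, v) = -157 (a(U, v) = (67 - 148) - 76 = -81 - 76 = -157)
1/(a(122, C(-9)) - 983315) = 1/(-157 - 983315) = 1/(-983472) = -1/983472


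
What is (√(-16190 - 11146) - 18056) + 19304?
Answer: 1248 + 2*I*√6834 ≈ 1248.0 + 165.34*I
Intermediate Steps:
(√(-16190 - 11146) - 18056) + 19304 = (√(-27336) - 18056) + 19304 = (2*I*√6834 - 18056) + 19304 = (-18056 + 2*I*√6834) + 19304 = 1248 + 2*I*√6834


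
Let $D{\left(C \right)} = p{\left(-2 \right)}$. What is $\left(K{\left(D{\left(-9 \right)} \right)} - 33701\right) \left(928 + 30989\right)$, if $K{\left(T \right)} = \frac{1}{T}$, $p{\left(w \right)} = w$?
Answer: $- \frac{2151301551}{2} \approx -1.0757 \cdot 10^{9}$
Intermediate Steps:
$D{\left(C \right)} = -2$
$\left(K{\left(D{\left(-9 \right)} \right)} - 33701\right) \left(928 + 30989\right) = \left(\frac{1}{-2} - 33701\right) \left(928 + 30989\right) = \left(- \frac{1}{2} - 33701\right) 31917 = \left(- \frac{67403}{2}\right) 31917 = - \frac{2151301551}{2}$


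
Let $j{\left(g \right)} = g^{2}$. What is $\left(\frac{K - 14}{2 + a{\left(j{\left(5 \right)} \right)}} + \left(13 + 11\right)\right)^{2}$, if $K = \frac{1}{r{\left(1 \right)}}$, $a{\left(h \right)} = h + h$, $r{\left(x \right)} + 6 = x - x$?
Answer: $\frac{54804409}{97344} \approx 563.0$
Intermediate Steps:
$r{\left(x \right)} = -6$ ($r{\left(x \right)} = -6 + \left(x - x\right) = -6 + 0 = -6$)
$a{\left(h \right)} = 2 h$
$K = - \frac{1}{6}$ ($K = \frac{1}{-6} = - \frac{1}{6} \approx -0.16667$)
$\left(\frac{K - 14}{2 + a{\left(j{\left(5 \right)} \right)}} + \left(13 + 11\right)\right)^{2} = \left(\frac{- \frac{1}{6} - 14}{2 + 2 \cdot 5^{2}} + \left(13 + 11\right)\right)^{2} = \left(- \frac{85}{6 \left(2 + 2 \cdot 25\right)} + 24\right)^{2} = \left(- \frac{85}{6 \left(2 + 50\right)} + 24\right)^{2} = \left(- \frac{85}{6 \cdot 52} + 24\right)^{2} = \left(\left(- \frac{85}{6}\right) \frac{1}{52} + 24\right)^{2} = \left(- \frac{85}{312} + 24\right)^{2} = \left(\frac{7403}{312}\right)^{2} = \frac{54804409}{97344}$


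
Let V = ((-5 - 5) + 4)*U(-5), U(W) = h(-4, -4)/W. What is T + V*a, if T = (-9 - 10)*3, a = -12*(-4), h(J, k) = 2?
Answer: 291/5 ≈ 58.200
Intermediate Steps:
a = 48
U(W) = 2/W
T = -57 (T = -19*3 = -57)
V = 12/5 (V = ((-5 - 5) + 4)*(2/(-5)) = (-10 + 4)*(2*(-⅕)) = -6*(-⅖) = 12/5 ≈ 2.4000)
T + V*a = -57 + (12/5)*48 = -57 + 576/5 = 291/5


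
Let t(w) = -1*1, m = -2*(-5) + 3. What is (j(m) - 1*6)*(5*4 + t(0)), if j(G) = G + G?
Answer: 380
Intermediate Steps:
m = 13 (m = 10 + 3 = 13)
t(w) = -1
j(G) = 2*G
(j(m) - 1*6)*(5*4 + t(0)) = (2*13 - 1*6)*(5*4 - 1) = (26 - 6)*(20 - 1) = 20*19 = 380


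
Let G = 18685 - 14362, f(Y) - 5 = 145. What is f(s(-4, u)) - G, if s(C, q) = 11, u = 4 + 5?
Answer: -4173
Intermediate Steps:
u = 9
f(Y) = 150 (f(Y) = 5 + 145 = 150)
G = 4323
f(s(-4, u)) - G = 150 - 1*4323 = 150 - 4323 = -4173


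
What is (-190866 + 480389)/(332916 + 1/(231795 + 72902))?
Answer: 88216789531/101438506453 ≈ 0.86966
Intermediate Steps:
(-190866 + 480389)/(332916 + 1/(231795 + 72902)) = 289523/(332916 + 1/304697) = 289523/(101438506453/304697) = 289523*(304697/101438506453) = 88216789531/101438506453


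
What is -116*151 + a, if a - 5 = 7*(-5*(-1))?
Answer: -17476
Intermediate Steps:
a = 40 (a = 5 + 7*(-5*(-1)) = 5 + 7*5 = 5 + 35 = 40)
-116*151 + a = -116*151 + 40 = -17516 + 40 = -17476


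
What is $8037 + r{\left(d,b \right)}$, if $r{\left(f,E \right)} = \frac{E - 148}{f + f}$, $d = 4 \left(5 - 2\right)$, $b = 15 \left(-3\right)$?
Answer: $\frac{192695}{24} \approx 8029.0$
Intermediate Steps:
$b = -45$
$d = 12$ ($d = 4 \cdot 3 = 12$)
$r{\left(f,E \right)} = \frac{-148 + E}{2 f}$
$8037 + r{\left(d,b \right)} = 8037 + \frac{-148 - 45}{2 \cdot 12} = 8037 + \frac{1}{2} \cdot \frac{1}{12} \left(-193\right) = 8037 - \frac{193}{24} = \frac{192695}{24}$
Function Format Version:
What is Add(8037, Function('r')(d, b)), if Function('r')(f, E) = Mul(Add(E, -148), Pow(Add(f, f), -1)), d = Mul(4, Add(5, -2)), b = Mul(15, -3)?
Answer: Rational(192695, 24) ≈ 8029.0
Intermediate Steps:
b = -45
d = 12 (d = Mul(4, 3) = 12)
Function('r')(f, E) = Mul(Rational(1, 2), Pow(f, -1), Add(-148, E)) (Function('r')(f, E) = Mul(Add(-148, E), Pow(Mul(2, f), -1)) = Mul(Add(-148, E), Mul(Rational(1, 2), Pow(f, -1))) = Mul(Rational(1, 2), Pow(f, -1), Add(-148, E)))
Add(8037, Function('r')(d, b)) = Add(8037, Mul(Rational(1, 2), Pow(12, -1), Add(-148, -45))) = Add(8037, Mul(Rational(1, 2), Rational(1, 12), -193)) = Add(8037, Rational(-193, 24)) = Rational(192695, 24)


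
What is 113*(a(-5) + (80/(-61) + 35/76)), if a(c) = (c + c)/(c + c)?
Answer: 78083/4636 ≈ 16.843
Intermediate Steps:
a(c) = 1 (a(c) = (2*c)/((2*c)) = (2*c)*(1/(2*c)) = 1)
113*(a(-5) + (80/(-61) + 35/76)) = 113*(1 + (80/(-61) + 35/76)) = 113*(1 + (80*(-1/61) + 35*(1/76))) = 113*(1 + (-80/61 + 35/76)) = 113*(1 - 3945/4636) = 113*(691/4636) = 78083/4636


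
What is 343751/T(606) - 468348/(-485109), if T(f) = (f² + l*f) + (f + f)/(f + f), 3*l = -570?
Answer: 94941943205/40764841191 ≈ 2.3290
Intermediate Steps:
l = -190 (l = (⅓)*(-570) = -190)
T(f) = 1 + f² - 190*f (T(f) = (f² - 190*f) + (f + f)/(f + f) = (f² - 190*f) + (2*f)/((2*f)) = (f² - 190*f) + (2*f)*(1/(2*f)) = (f² - 190*f) + 1 = 1 + f² - 190*f)
343751/T(606) - 468348/(-485109) = 343751/(1 + 606² - 190*606) - 468348/(-485109) = 343751/(1 + 367236 - 115140) - 468348*(-1/485109) = 343751/252097 + 156116/161703 = 94941943205/40764841191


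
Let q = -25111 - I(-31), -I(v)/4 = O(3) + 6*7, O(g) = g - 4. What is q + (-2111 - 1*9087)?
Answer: -36145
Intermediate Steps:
O(g) = -4 + g
I(v) = -164 (I(v) = -4*((-4 + 3) + 6*7) = -4*(-1 + 42) = -4*41 = -164)
q = -24947 (q = -25111 - 1*(-164) = -25111 + 164 = -24947)
q + (-2111 - 1*9087) = -24947 + (-2111 - 1*9087) = -24947 + (-2111 - 9087) = -24947 - 11198 = -36145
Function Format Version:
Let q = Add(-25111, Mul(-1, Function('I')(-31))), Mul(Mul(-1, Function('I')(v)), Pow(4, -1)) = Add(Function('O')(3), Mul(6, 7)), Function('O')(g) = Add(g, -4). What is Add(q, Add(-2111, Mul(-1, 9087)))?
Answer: -36145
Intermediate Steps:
Function('O')(g) = Add(-4, g)
Function('I')(v) = -164 (Function('I')(v) = Mul(-4, Add(Add(-4, 3), Mul(6, 7))) = Mul(-4, Add(-1, 42)) = Mul(-4, 41) = -164)
q = -24947 (q = Add(-25111, Mul(-1, -164)) = Add(-25111, 164) = -24947)
Add(q, Add(-2111, Mul(-1, 9087))) = Add(-24947, Add(-2111, Mul(-1, 9087))) = Add(-24947, Add(-2111, -9087)) = Add(-24947, -11198) = -36145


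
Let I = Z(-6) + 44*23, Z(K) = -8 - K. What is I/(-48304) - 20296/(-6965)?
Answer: 486671667/168218680 ≈ 2.8931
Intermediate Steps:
I = 1010 (I = (-8 - 1*(-6)) + 44*23 = (-8 + 6) + 1012 = -2 + 1012 = 1010)
I/(-48304) - 20296/(-6965) = 1010/(-48304) - 20296/(-6965) = 1010*(-1/48304) - 20296*(-1/6965) = -505/24152 + 20296/6965 = 486671667/168218680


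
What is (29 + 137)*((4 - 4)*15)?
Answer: 0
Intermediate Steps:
(29 + 137)*((4 - 4)*15) = 166*(0*15) = 166*0 = 0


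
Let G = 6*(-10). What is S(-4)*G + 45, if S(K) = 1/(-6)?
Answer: 55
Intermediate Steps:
G = -60
S(K) = -1/6
S(-4)*G + 45 = -1/6*(-60) + 45 = 10 + 45 = 55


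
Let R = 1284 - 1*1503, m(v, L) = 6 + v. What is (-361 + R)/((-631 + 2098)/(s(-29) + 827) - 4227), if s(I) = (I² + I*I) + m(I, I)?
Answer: 288376/2101371 ≈ 0.13723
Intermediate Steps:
s(I) = 6 + I + 2*I² (s(I) = (I² + I*I) + (6 + I) = (I² + I²) + (6 + I) = 2*I² + (6 + I) = 6 + I + 2*I²)
R = -219 (R = 1284 - 1503 = -219)
(-361 + R)/((-631 + 2098)/(s(-29) + 827) - 4227) = (-361 - 219)/((-631 + 2098)/((6 - 29 + 2*(-29)²) + 827) - 4227) = -580/(1467/((6 - 29 + 2*841) + 827) - 4227) = -580/(1467/((6 - 29 + 1682) + 827) - 4227) = -580/(1467/(1659 + 827) - 4227) = -580/(1467/2486 - 4227) = -580/(-10506855/2486) = -580*(-2486/10506855) = 288376/2101371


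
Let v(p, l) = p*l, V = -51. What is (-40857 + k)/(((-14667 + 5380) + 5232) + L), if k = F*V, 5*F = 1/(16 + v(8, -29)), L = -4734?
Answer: 14708503/3164040 ≈ 4.6486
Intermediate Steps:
v(p, l) = l*p
F = -1/1080 (F = 1/(5*(16 - 29*8)) = 1/(5*(16 - 232)) = (1/5)/(-216) = (1/5)*(-1/216) = -1/1080 ≈ -0.00092593)
k = 17/360 (k = -1/1080*(-51) = 17/360 ≈ 0.047222)
(-40857 + k)/(((-14667 + 5380) + 5232) + L) = (-40857 + 17/360)/(((-14667 + 5380) + 5232) - 4734) = -14708503/(360*((-9287 + 5232) - 4734)) = -14708503/(360*(-4055 - 4734)) = -14708503/360/(-8789) = -14708503/360*(-1/8789) = 14708503/3164040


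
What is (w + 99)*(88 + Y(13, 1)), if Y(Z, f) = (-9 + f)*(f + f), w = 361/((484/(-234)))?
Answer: -658044/121 ≈ -5438.4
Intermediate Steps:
w = -42237/242 (w = 361/((484*(-1/234))) = 361/(-242/117) = 361*(-117/242) = -42237/242 ≈ -174.53)
Y(Z, f) = 2*f*(-9 + f) (Y(Z, f) = (-9 + f)*(2*f) = 2*f*(-9 + f))
(w + 99)*(88 + Y(13, 1)) = (-42237/242 + 99)*(88 + 2*1*(-9 + 1)) = -18279*(88 + 2*1*(-8))/242 = -18279*(88 - 16)/242 = -18279/242*72 = -658044/121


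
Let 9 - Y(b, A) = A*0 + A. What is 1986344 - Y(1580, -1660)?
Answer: 1984675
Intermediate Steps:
Y(b, A) = 9 - A (Y(b, A) = 9 - (A*0 + A) = 9 - (0 + A) = 9 - A)
1986344 - Y(1580, -1660) = 1986344 - (9 - 1*(-1660)) = 1986344 - (9 + 1660) = 1986344 - 1*1669 = 1986344 - 1669 = 1984675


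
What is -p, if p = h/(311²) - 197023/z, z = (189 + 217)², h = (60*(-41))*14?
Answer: 24733213423/15943102756 ≈ 1.5513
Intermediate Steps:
h = -34440 (h = -2460*14 = -34440)
z = 164836 (z = 406² = 164836)
p = -24733213423/15943102756 (p = -34440/(311²) - 197023/164836 = -34440/96721 - 197023*1/164836 = -34440*1/96721 - 197023/164836 = -34440/96721 - 197023/164836 = -24733213423/15943102756 ≈ -1.5513)
-p = -1*(-24733213423/15943102756) = 24733213423/15943102756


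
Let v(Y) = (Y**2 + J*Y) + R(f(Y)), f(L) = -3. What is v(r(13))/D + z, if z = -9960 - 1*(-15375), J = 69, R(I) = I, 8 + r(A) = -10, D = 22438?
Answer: 121500849/22438 ≈ 5415.0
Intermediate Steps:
r(A) = -18 (r(A) = -8 - 10 = -18)
v(Y) = -3 + Y**2 + 69*Y (v(Y) = (Y**2 + 69*Y) - 3 = -3 + Y**2 + 69*Y)
z = 5415 (z = -9960 + 15375 = 5415)
v(r(13))/D + z = (-3 + (-18)**2 + 69*(-18))/22438 + 5415 = (-3 + 324 - 1242)*(1/22438) + 5415 = -921*1/22438 + 5415 = -921/22438 + 5415 = 121500849/22438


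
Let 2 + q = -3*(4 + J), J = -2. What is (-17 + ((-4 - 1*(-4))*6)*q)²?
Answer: 289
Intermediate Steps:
q = -8 (q = -2 - 3*(4 - 2) = -2 - 3*2 = -2 - 6 = -8)
(-17 + ((-4 - 1*(-4))*6)*q)² = (-17 + ((-4 - 1*(-4))*6)*(-8))² = (-17 + ((-4 + 4)*6)*(-8))² = (-17 + (0*6)*(-8))² = (-17 + 0*(-8))² = (-17 + 0)² = (-17)² = 289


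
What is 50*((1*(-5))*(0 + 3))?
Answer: -750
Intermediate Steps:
50*((1*(-5))*(0 + 3)) = 50*(-5*3) = 50*(-15) = -750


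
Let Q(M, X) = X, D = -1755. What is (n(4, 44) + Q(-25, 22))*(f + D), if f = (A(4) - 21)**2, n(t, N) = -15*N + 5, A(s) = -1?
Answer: 804543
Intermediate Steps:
n(t, N) = 5 - 15*N
f = 484 (f = (-1 - 21)**2 = (-22)**2 = 484)
(n(4, 44) + Q(-25, 22))*(f + D) = ((5 - 15*44) + 22)*(484 - 1755) = ((5 - 660) + 22)*(-1271) = (-655 + 22)*(-1271) = -633*(-1271) = 804543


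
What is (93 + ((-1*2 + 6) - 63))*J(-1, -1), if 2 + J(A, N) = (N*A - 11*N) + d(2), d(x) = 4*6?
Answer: 1156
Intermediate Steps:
d(x) = 24
J(A, N) = 22 - 11*N + A*N (J(A, N) = -2 + ((N*A - 11*N) + 24) = -2 + ((A*N - 11*N) + 24) = -2 + ((-11*N + A*N) + 24) = -2 + (24 - 11*N + A*N) = 22 - 11*N + A*N)
(93 + ((-1*2 + 6) - 63))*J(-1, -1) = (93 + ((-1*2 + 6) - 63))*(22 - 11*(-1) - 1*(-1)) = (93 + ((-2 + 6) - 63))*(22 + 11 + 1) = (93 + (4 - 63))*34 = (93 - 59)*34 = 34*34 = 1156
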